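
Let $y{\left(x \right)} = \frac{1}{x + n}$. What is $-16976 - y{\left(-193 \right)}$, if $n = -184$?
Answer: $- \frac{6399951}{377} \approx -16976.0$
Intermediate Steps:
$y{\left(x \right)} = \frac{1}{-184 + x}$ ($y{\left(x \right)} = \frac{1}{x - 184} = \frac{1}{-184 + x}$)
$-16976 - y{\left(-193 \right)} = -16976 - \frac{1}{-184 - 193} = -16976 - \frac{1}{-377} = -16976 - - \frac{1}{377} = -16976 + \frac{1}{377} = - \frac{6399951}{377}$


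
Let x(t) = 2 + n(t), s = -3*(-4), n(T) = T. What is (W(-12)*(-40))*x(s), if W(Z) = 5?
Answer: -2800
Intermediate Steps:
s = 12
x(t) = 2 + t
(W(-12)*(-40))*x(s) = (5*(-40))*(2 + 12) = -200*14 = -2800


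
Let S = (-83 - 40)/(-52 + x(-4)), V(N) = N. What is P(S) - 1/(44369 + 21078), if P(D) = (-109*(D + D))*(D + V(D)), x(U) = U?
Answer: -107926096051/51310448 ≈ -2103.4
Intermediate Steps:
S = 123/56 (S = (-83 - 40)/(-52 - 4) = -123/(-56) = -123*(-1/56) = 123/56 ≈ 2.1964)
P(D) = -436*D² (P(D) = (-109*(D + D))*(D + D) = (-218*D)*(2*D) = -436*D²)
P(S) - 1/(44369 + 21078) = -436*(123/56)² - 1/(44369 + 21078) = -436*15129/3136 - 1/65447 = -1649061/784 - 1*1/65447 = -1649061/784 - 1/65447 = -107926096051/51310448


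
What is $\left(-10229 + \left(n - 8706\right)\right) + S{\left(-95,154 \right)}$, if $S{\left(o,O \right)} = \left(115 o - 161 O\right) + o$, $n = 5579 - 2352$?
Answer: $-51522$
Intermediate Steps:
$n = 3227$ ($n = 5579 - 2352 = 3227$)
$S{\left(o,O \right)} = - 161 O + 116 o$ ($S{\left(o,O \right)} = \left(- 161 O + 115 o\right) + o = - 161 O + 116 o$)
$\left(-10229 + \left(n - 8706\right)\right) + S{\left(-95,154 \right)} = \left(-10229 + \left(3227 - 8706\right)\right) + \left(\left(-161\right) 154 + 116 \left(-95\right)\right) = \left(-10229 - 5479\right) - 35814 = -15708 - 35814 = -51522$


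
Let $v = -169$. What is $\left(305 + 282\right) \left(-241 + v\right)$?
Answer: $-240670$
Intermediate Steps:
$\left(305 + 282\right) \left(-241 + v\right) = \left(305 + 282\right) \left(-241 - 169\right) = 587 \left(-410\right) = -240670$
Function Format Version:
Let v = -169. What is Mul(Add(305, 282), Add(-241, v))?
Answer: -240670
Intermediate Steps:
Mul(Add(305, 282), Add(-241, v)) = Mul(Add(305, 282), Add(-241, -169)) = Mul(587, -410) = -240670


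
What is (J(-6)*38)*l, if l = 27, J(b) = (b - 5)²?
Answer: 124146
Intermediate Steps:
J(b) = (-5 + b)²
(J(-6)*38)*l = ((-5 - 6)²*38)*27 = ((-11)²*38)*27 = (121*38)*27 = 4598*27 = 124146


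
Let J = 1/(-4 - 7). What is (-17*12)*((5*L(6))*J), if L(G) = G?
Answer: 6120/11 ≈ 556.36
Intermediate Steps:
J = -1/11 (J = 1/(-11) = -1/11 ≈ -0.090909)
(-17*12)*((5*L(6))*J) = (-17*12)*((5*6)*(-1/11)) = -6120*(-1)/11 = -204*(-30/11) = 6120/11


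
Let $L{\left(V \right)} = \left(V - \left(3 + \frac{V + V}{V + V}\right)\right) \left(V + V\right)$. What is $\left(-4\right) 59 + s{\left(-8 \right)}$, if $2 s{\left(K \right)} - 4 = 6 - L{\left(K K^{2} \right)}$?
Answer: $-264423$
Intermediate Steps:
$L{\left(V \right)} = 2 V \left(-4 + V\right)$ ($L{\left(V \right)} = \left(V - \left(3 + \frac{2 V}{2 V}\right)\right) 2 V = \left(V - \left(3 + 2 V \frac{1}{2 V}\right)\right) 2 V = \left(V - 4\right) 2 V = \left(-4 + V\right) 2 V = 2 V \left(-4 + V\right)$)
$s{\left(K \right)} = 5 - K^{3} \left(-4 + K^{3}\right)$ ($s{\left(K \right)} = 2 + \frac{6 - 2 K K^{2} \left(-4 + K K^{2}\right)}{2} = 2 + \frac{6 - 2 K^{3} \left(-4 + K^{3}\right)}{2} = 2 - \left(-3 + K^{3} \left(-4 + K^{3}\right)\right) = 5 - K^{3} \left(-4 + K^{3}\right)$)
$\left(-4\right) 59 + s{\left(-8 \right)} = \left(-4\right) 59 + \left(5 + \left(-8\right)^{3} \left(4 - \left(-8\right)^{3}\right)\right) = -236 + \left(5 - 512 \left(4 - -512\right)\right) = -236 + \left(5 - 512 \left(4 + 512\right)\right) = -236 + \left(5 - 264192\right) = -236 - 264187 = -264423$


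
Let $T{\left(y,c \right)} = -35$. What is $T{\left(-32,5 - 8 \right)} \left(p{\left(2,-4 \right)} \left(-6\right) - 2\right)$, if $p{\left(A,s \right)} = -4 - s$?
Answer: $70$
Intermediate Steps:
$T{\left(-32,5 - 8 \right)} \left(p{\left(2,-4 \right)} \left(-6\right) - 2\right) = - 35 \left(\left(-4 - -4\right) \left(-6\right) - 2\right) = - 35 \left(\left(-4 + 4\right) \left(-6\right) - 2\right) = - 35 \left(0 \left(-6\right) - 2\right) = - 35 \left(0 - 2\right) = \left(-35\right) \left(-2\right) = 70$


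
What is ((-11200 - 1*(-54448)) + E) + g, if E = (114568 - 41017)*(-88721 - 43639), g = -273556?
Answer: -9735440668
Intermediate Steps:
E = -9735210360 (E = 73551*(-132360) = -9735210360)
((-11200 - 1*(-54448)) + E) + g = ((-11200 - 1*(-54448)) - 9735210360) - 273556 = ((-11200 + 54448) - 9735210360) - 273556 = (43248 - 9735210360) - 273556 = -9735167112 - 273556 = -9735440668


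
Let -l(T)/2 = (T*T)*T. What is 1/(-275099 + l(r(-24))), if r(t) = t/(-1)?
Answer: -1/302747 ≈ -3.3031e-6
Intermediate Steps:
r(t) = -t (r(t) = t*(-1) = -t)
l(T) = -2*T³ (l(T) = -2*T*T*T = -2*T²*T = -2*T³)
1/(-275099 + l(r(-24))) = 1/(-275099 - 2*(-1*(-24))³) = 1/(-275099 - 2*24³) = 1/(-275099 - 2*13824) = 1/(-275099 - 27648) = 1/(-302747) = -1/302747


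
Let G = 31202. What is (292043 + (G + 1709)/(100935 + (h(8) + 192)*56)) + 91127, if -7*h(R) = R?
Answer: 42770617821/111623 ≈ 3.8317e+5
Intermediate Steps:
h(R) = -R/7
(292043 + (G + 1709)/(100935 + (h(8) + 192)*56)) + 91127 = (292043 + (31202 + 1709)/(100935 + (-⅐*8 + 192)*56)) + 91127 = (292043 + 32911/(100935 + (-8/7 + 192)*56)) + 91127 = (292043 + 32911/(100935 + (1336/7)*56)) + 91127 = (292043 + 32911/(100935 + 10688)) + 91127 = (292043 + 32911/111623) + 91127 = 32598748700/111623 + 91127 = 42770617821/111623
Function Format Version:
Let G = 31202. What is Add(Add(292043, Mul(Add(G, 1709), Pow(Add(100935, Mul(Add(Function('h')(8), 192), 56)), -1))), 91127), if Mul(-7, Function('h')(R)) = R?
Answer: Rational(42770617821, 111623) ≈ 3.8317e+5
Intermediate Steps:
Function('h')(R) = Mul(Rational(-1, 7), R)
Add(Add(292043, Mul(Add(G, 1709), Pow(Add(100935, Mul(Add(Function('h')(8), 192), 56)), -1))), 91127) = Add(Add(292043, Mul(Add(31202, 1709), Pow(Add(100935, Mul(Add(Mul(Rational(-1, 7), 8), 192), 56)), -1))), 91127) = Add(Add(292043, Mul(32911, Pow(Add(100935, Mul(Add(Rational(-8, 7), 192), 56)), -1))), 91127) = Add(Add(292043, Mul(32911, Pow(Add(100935, Mul(Rational(1336, 7), 56)), -1))), 91127) = Add(Add(292043, Mul(32911, Pow(Add(100935, 10688), -1))), 91127) = Add(Add(292043, Mul(32911, Pow(111623, -1))), 91127) = Add(Add(292043, Mul(32911, Rational(1, 111623))), 91127) = Add(Add(292043, Rational(32911, 111623)), 91127) = Add(Rational(32598748700, 111623), 91127) = Rational(42770617821, 111623)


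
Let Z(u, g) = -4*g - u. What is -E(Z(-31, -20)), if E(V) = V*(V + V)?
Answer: -24642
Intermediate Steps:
Z(u, g) = -u - 4*g
E(V) = 2*V**2 (E(V) = V*(2*V) = 2*V**2)
-E(Z(-31, -20)) = -2*(-1*(-31) - 4*(-20))**2 = -2*(31 + 80)**2 = -2*111**2 = -2*12321 = -1*24642 = -24642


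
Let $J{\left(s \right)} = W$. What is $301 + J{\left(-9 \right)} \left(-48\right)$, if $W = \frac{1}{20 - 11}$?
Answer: $\frac{887}{3} \approx 295.67$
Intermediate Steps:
$W = \frac{1}{9} \approx 0.11111$
$J{\left(s \right)} = \frac{1}{9}$
$301 + J{\left(-9 \right)} \left(-48\right) = 301 + \frac{1}{9} \left(-48\right) = 301 - \frac{16}{3} = \frac{887}{3}$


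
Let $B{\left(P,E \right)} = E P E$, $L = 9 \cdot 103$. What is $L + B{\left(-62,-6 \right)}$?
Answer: $-1305$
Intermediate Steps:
$L = 927$
$B{\left(P,E \right)} = P E^{2}$
$L + B{\left(-62,-6 \right)} = 927 - 62 \left(-6\right)^{2} = 927 - 2232 = -1305$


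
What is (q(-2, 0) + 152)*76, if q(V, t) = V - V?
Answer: 11552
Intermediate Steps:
q(V, t) = 0
(q(-2, 0) + 152)*76 = (0 + 152)*76 = 152*76 = 11552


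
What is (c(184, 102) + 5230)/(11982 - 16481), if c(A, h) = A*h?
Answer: -23998/4499 ≈ -5.3341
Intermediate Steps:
(c(184, 102) + 5230)/(11982 - 16481) = (184*102 + 5230)/(11982 - 16481) = (18768 + 5230)/(-4499) = 23998*(-1/4499) = -23998/4499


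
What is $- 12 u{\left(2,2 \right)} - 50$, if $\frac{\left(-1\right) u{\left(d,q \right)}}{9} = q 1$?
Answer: $166$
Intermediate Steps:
$u{\left(d,q \right)} = - 9 q$ ($u{\left(d,q \right)} = - 9 q 1 = - 9 q$)
$- 12 u{\left(2,2 \right)} - 50 = - 12 \left(\left(-9\right) 2\right) - 50 = \left(-12\right) \left(-18\right) - 50 = 216 - 50 = 166$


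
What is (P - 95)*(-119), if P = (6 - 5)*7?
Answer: 10472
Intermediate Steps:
P = 7 (P = 1*7 = 7)
(P - 95)*(-119) = (7 - 95)*(-119) = -88*(-119) = 10472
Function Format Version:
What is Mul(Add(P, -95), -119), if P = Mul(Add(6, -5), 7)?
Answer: 10472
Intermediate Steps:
P = 7 (P = Mul(1, 7) = 7)
Mul(Add(P, -95), -119) = Mul(Add(7, -95), -119) = Mul(-88, -119) = 10472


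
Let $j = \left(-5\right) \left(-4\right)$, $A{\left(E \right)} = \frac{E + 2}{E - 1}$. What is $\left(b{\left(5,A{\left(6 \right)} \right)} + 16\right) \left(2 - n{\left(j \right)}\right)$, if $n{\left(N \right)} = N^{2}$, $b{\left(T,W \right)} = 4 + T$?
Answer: $-9950$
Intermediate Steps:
$A{\left(E \right)} = \frac{2 + E}{-1 + E}$
$j = 20$
$\left(b{\left(5,A{\left(6 \right)} \right)} + 16\right) \left(2 - n{\left(j \right)}\right) = \left(\left(4 + 5\right) + 16\right) \left(2 - 20^{2}\right) = \left(9 + 16\right) \left(2 - 400\right) = 25 \left(2 - 400\right) = 25 \left(-398\right) = -9950$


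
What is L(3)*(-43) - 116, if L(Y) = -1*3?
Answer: 13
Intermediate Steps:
L(Y) = -3
L(3)*(-43) - 116 = -3*(-43) - 116 = 129 - 116 = 13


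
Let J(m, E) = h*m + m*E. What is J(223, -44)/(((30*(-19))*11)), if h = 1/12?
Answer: 117521/75240 ≈ 1.5619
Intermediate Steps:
h = 1/12 ≈ 0.083333
J(m, E) = m/12 + E*m (J(m, E) = m/12 + m*E = m/12 + E*m)
J(223, -44)/(((30*(-19))*11)) = (223*(1/12 - 44))/(((30*(-19))*11)) = (223*(-527/12))/((-570*11)) = -117521/12/(-6270) = -117521/12*(-1/6270) = 117521/75240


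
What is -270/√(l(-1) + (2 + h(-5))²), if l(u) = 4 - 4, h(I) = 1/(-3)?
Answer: -162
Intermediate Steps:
h(I) = -⅓
l(u) = 0
-270/√(l(-1) + (2 + h(-5))²) = -270/√(0 + (2 - ⅓)²) = -270/√(0 + (5/3)²) = -270/√(0 + 25/9) = -270/(√(25/9)) = -270/5/3 = -270*⅗ = -162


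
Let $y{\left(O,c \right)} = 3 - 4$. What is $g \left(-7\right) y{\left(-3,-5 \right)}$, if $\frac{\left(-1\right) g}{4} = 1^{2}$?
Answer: $-28$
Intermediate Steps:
$y{\left(O,c \right)} = -1$
$g = -4$ ($g = - 4 \cdot 1^{2} = \left(-4\right) 1 = -4$)
$g \left(-7\right) y{\left(-3,-5 \right)} = \left(-4\right) \left(-7\right) \left(-1\right) = 28 \left(-1\right) = -28$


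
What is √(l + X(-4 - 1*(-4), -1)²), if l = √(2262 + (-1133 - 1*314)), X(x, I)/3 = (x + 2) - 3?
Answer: √(9 + √815) ≈ 6.1277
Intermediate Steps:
X(x, I) = -3 + 3*x (X(x, I) = 3*((x + 2) - 3) = 3*((2 + x) - 3) = 3*(-1 + x) = -3 + 3*x)
l = √815 (l = √(2262 + (-1133 - 314)) = √(2262 - 1447) = √815 ≈ 28.548)
√(l + X(-4 - 1*(-4), -1)²) = √(√815 + (-3 + 3*(-4 - 1*(-4)))²) = √(√815 + (-3 + 3*(-4 + 4))²) = √(√815 + (-3 + 3*0)²) = √(√815 + (-3 + 0)²) = √(√815 + (-3)²) = √(√815 + 9) = √(9 + √815)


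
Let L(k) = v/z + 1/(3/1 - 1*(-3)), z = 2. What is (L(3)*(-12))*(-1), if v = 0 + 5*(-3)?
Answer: -88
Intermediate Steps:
v = -15 (v = 0 - 15 = -15)
L(k) = -22/3 (L(k) = -15/2 + 1/(3/1 - 1*(-3)) = -15*½ + 1/(3*1 + 3) = -15/2 + 1/(3 + 3) = -15/2 + 1/6 = -15/2 + 1*(⅙) = -15/2 + ⅙ = -22/3)
(L(3)*(-12))*(-1) = -22/3*(-12)*(-1) = 88*(-1) = -88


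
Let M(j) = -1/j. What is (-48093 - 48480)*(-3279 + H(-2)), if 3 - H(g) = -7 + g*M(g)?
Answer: 315600564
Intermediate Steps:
H(g) = 11 (H(g) = 3 - (-7 + g*(-1/g)) = 3 - (-7 - 1) = 3 - 1*(-8) = 3 + 8 = 11)
(-48093 - 48480)*(-3279 + H(-2)) = (-48093 - 48480)*(-3279 + 11) = -96573*(-3268) = 315600564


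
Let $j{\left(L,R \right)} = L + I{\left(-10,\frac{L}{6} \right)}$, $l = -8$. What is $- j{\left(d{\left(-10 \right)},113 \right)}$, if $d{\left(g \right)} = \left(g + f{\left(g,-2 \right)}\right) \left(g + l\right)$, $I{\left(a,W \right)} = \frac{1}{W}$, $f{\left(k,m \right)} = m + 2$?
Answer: $- \frac{5401}{30} \approx -180.03$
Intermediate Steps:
$f{\left(k,m \right)} = 2 + m$
$d{\left(g \right)} = g \left(-8 + g\right)$ ($d{\left(g \right)} = \left(g + \left(2 - 2\right)\right) \left(g - 8\right) = \left(g + 0\right) \left(-8 + g\right) = g \left(-8 + g\right)$)
$j{\left(L,R \right)} = L + \frac{6}{L}$ ($j{\left(L,R \right)} = L + \frac{1}{L \frac{1}{6}} = L + \frac{1}{\frac{1}{6} L} = L + \frac{6}{L}$)
$- j{\left(d{\left(-10 \right)},113 \right)} = - (- 10 \left(-8 - 10\right) + \frac{6}{\left(-10\right) \left(-8 - 10\right)}) = - (\left(-10\right) \left(-18\right) + \frac{6}{\left(-10\right) \left(-18\right)}) = - (180 + \frac{6}{180}) = - (180 + 6 \cdot \frac{1}{180}) = - (180 + \frac{1}{30}) = \left(-1\right) \frac{5401}{30} = - \frac{5401}{30}$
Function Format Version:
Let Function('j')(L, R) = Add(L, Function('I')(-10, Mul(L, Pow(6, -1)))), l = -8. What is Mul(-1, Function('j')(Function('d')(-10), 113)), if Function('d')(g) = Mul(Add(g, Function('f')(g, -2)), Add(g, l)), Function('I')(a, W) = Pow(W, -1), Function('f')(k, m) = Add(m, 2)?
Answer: Rational(-5401, 30) ≈ -180.03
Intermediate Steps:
Function('f')(k, m) = Add(2, m)
Function('d')(g) = Mul(g, Add(-8, g)) (Function('d')(g) = Mul(Add(g, Add(2, -2)), Add(g, -8)) = Mul(Add(g, 0), Add(-8, g)) = Mul(g, Add(-8, g)))
Function('j')(L, R) = Add(L, Mul(6, Pow(L, -1))) (Function('j')(L, R) = Add(L, Pow(Mul(L, Pow(6, -1)), -1)) = Add(L, Pow(Mul(L, Rational(1, 6)), -1)) = Add(L, Pow(Mul(Rational(1, 6), L), -1)) = Add(L, Mul(6, Pow(L, -1))))
Mul(-1, Function('j')(Function('d')(-10), 113)) = Mul(-1, Add(Mul(-10, Add(-8, -10)), Mul(6, Pow(Mul(-10, Add(-8, -10)), -1)))) = Mul(-1, Add(Mul(-10, -18), Mul(6, Pow(Mul(-10, -18), -1)))) = Mul(-1, Add(180, Mul(6, Pow(180, -1)))) = Mul(-1, Add(180, Mul(6, Rational(1, 180)))) = Mul(-1, Add(180, Rational(1, 30))) = Mul(-1, Rational(5401, 30)) = Rational(-5401, 30)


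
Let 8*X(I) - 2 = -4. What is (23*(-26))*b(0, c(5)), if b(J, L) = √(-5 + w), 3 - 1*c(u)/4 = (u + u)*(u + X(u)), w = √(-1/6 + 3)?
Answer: -299*I*√(180 - 6*√102)/3 ≈ -1089.1*I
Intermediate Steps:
w = √102/6 (w = √(-1*⅙ + 3) = √(-⅙ + 3) = √(17/6) = √102/6 ≈ 1.6833)
X(I) = -¼ (X(I) = ¼ + (⅛)*(-4) = ¼ - ½ = -¼)
c(u) = 12 - 8*u*(-¼ + u) (c(u) = 12 - 4*(u + u)*(u - ¼) = 12 - 4*2*u*(-¼ + u) = 12 - 8*u*(-¼ + u))
b(J, L) = √(-5 + √102/6)
(23*(-26))*b(0, c(5)) = (23*(-26))*(√(-180 + 6*√102)/6) = -299*√(-180 + 6*√102)/3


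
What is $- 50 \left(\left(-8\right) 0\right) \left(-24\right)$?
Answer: $0$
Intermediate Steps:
$- 50 \left(\left(-8\right) 0\right) \left(-24\right) = \left(-50\right) 0 \left(-24\right) = 0 \left(-24\right) = 0$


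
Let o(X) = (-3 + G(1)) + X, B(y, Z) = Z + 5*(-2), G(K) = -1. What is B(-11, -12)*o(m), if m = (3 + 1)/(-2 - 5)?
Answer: 704/7 ≈ 100.57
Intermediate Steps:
B(y, Z) = -10 + Z (B(y, Z) = Z - 10 = -10 + Z)
m = -4/7 (m = 4/(-7) = 4*(-⅐) = -4/7 ≈ -0.57143)
o(X) = -4 + X (o(X) = (-3 - 1) + X = -4 + X)
B(-11, -12)*o(m) = (-10 - 12)*(-4 - 4/7) = -22*(-32/7) = 704/7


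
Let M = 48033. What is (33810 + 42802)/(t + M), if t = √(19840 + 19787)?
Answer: 204439122/128173859 - 38306*√4403/384521577 ≈ 1.5884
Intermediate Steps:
t = 3*√4403 (t = √39627 = 3*√4403 ≈ 199.07)
(33810 + 42802)/(t + M) = (33810 + 42802)/(3*√4403 + 48033) = 76612/(48033 + 3*√4403)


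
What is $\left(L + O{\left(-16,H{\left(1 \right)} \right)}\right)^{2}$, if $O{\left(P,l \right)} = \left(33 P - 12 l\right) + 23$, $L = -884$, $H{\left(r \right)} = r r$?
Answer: $1962801$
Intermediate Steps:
$H{\left(r \right)} = r^{2}$
$O{\left(P,l \right)} = 23 - 12 l + 33 P$ ($O{\left(P,l \right)} = \left(- 12 l + 33 P\right) + 23 = 23 - 12 l + 33 P$)
$\left(L + O{\left(-16,H{\left(1 \right)} \right)}\right)^{2} = \left(-884 + \left(23 - 12 \cdot 1^{2} + 33 \left(-16\right)\right)\right)^{2} = \left(-884 - 517\right)^{2} = \left(-1401\right)^{2} = 1962801$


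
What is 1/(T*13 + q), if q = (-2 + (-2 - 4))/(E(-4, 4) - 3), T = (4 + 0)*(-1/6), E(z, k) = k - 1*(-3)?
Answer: -3/32 ≈ -0.093750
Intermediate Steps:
E(z, k) = 3 + k (E(z, k) = k + 3 = 3 + k)
T = -⅔ (T = 4*(-1*⅙) = 4*(-⅙) = -⅔ ≈ -0.66667)
q = -2 (q = (-2 + (-2 - 4))/((3 + 4) - 3) = (-2 - 6)/(7 - 3) = -8/4 = -8*¼ = -2)
1/(T*13 + q) = 1/(-⅔*13 - 2) = 1/(-26/3 - 2) = 1/(-32/3) = -3/32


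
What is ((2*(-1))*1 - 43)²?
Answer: 2025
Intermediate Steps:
((2*(-1))*1 - 43)² = (-2*1 - 43)² = (-2 - 43)² = (-45)² = 2025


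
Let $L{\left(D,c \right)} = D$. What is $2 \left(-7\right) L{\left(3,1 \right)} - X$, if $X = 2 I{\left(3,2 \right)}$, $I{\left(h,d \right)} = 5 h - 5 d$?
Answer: $-52$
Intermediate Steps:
$I{\left(h,d \right)} = - 5 d + 5 h$
$X = 10$ ($X = 2 \left(\left(-5\right) 2 + 5 \cdot 3\right) = 2 \left(-10 + 15\right) = 2 \cdot 5 = 10$)
$2 \left(-7\right) L{\left(3,1 \right)} - X = 2 \left(-7\right) 3 - 10 = \left(-14\right) 3 - 10 = -42 - 10 = -52$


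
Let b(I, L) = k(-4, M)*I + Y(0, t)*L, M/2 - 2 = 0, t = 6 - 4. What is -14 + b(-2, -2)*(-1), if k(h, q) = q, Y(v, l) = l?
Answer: -2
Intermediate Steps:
t = 2
M = 4 (M = 4 + 2*0 = 4 + 0 = 4)
b(I, L) = 2*L + 4*I (b(I, L) = 4*I + 2*L = 2*L + 4*I)
-14 + b(-2, -2)*(-1) = -14 + (2*(-2) + 4*(-2))*(-1) = -14 + (-4 - 8)*(-1) = -14 - 12*(-1) = -14 + 12 = -2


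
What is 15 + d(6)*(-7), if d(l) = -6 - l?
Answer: 99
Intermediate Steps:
15 + d(6)*(-7) = 15 + (-6 - 1*6)*(-7) = 15 + (-6 - 6)*(-7) = 15 - 12*(-7) = 15 + 84 = 99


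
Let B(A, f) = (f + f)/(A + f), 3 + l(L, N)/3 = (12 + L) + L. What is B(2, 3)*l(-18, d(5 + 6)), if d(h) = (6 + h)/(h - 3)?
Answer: -486/5 ≈ -97.200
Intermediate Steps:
d(h) = (6 + h)/(-3 + h)
l(L, N) = 27 + 6*L (l(L, N) = -9 + 3*((12 + L) + L) = -9 + 3*(12 + 2*L) = -9 + (36 + 6*L) = 27 + 6*L)
B(A, f) = 2*f/(A + f) (B(A, f) = (2*f)/(A + f) = 2*f/(A + f))
B(2, 3)*l(-18, d(5 + 6)) = (2*3/(2 + 3))*(27 + 6*(-18)) = (2*3/5)*(27 - 108) = (2*3*(⅕))*(-81) = (6/5)*(-81) = -486/5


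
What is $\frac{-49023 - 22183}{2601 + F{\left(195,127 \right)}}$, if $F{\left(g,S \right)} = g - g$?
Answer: $- \frac{71206}{2601} \approx -27.376$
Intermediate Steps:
$F{\left(g,S \right)} = 0$
$\frac{-49023 - 22183}{2601 + F{\left(195,127 \right)}} = \frac{-49023 - 22183}{2601 + 0} = - \frac{71206}{2601}$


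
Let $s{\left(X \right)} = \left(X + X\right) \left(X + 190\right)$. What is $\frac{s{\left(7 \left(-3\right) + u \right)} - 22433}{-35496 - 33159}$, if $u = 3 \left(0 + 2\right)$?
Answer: $\frac{27683}{68655} \approx 0.40322$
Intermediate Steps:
$u = 6$ ($u = 3 \cdot 2 = 6$)
$s{\left(X \right)} = 2 X \left(190 + X\right)$
$\frac{s{\left(7 \left(-3\right) + u \right)} - 22433}{-35496 - 33159} = \frac{2 \left(7 \left(-3\right) + 6\right) \left(190 + \left(7 \left(-3\right) + 6\right)\right) - 22433}{-35496 - 33159} = \frac{2 \left(-21 + 6\right) \left(190 + \left(-21 + 6\right)\right) - 22433}{-68655} = \left(2 \left(-15\right) \left(190 - 15\right) - 22433\right) \left(- \frac{1}{68655}\right) = \left(2 \left(-15\right) 175 - 22433\right) \left(- \frac{1}{68655}\right) = \left(-5250 - 22433\right) \left(- \frac{1}{68655}\right) = \left(-27683\right) \left(- \frac{1}{68655}\right) = \frac{27683}{68655}$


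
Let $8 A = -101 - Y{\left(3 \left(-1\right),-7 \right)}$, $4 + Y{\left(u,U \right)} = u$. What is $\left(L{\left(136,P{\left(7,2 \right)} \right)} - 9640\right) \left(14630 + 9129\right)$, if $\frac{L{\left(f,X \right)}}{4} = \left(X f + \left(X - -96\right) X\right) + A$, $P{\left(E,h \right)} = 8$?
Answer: $-47684313$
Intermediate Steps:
$Y{\left(u,U \right)} = -4 + u$
$A = - \frac{47}{4}$ ($A = \frac{-101 - \left(-4 + 3 \left(-1\right)\right)}{8} = \frac{-101 - \left(-4 - 3\right)}{8} = \frac{-101 - -7}{8} = \frac{-101 + 7}{8} = \frac{1}{8} \left(-94\right) = - \frac{47}{4} \approx -11.75$)
$L{\left(f,X \right)} = -47 + 4 X f + 4 X \left(96 + X\right)$ ($L{\left(f,X \right)} = 4 \left(\left(X f + \left(X - -96\right) X\right) - \frac{47}{4}\right) = 4 \left(\left(X f + \left(X + 96\right) X\right) - \frac{47}{4}\right) = 4 \left(\left(X f + \left(96 + X\right) X\right) - \frac{47}{4}\right) = 4 \left(\left(X f + X \left(96 + X\right)\right) - \frac{47}{4}\right) = 4 \left(- \frac{47}{4} + X f + X \left(96 + X\right)\right) = -47 + 4 X f + 4 X \left(96 + X\right)$)
$\left(L{\left(136,P{\left(7,2 \right)} \right)} - 9640\right) \left(14630 + 9129\right) = \left(\left(-47 + 4 \cdot 8^{2} + 384 \cdot 8 + 4 \cdot 8 \cdot 136\right) - 9640\right) \left(14630 + 9129\right) = \left(\left(-47 + 4 \cdot 64 + 3072 + 4352\right) - 9640\right) 23759 = \left(\left(-47 + 256 + 3072 + 4352\right) - 9640\right) 23759 = \left(7633 - 9640\right) 23759 = \left(-2007\right) 23759 = -47684313$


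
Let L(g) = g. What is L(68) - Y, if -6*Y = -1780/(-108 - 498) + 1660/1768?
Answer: 55160933/803556 ≈ 68.646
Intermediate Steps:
Y = -519125/803556 (Y = -(-1780/(-108 - 498) + 1660/1768)/6 = -(-1780/(-606) + 1660*(1/1768))/6 = -(-1780*(-1/606) + 415/442)/6 = -(890/303 + 415/442)/6 = -⅙*519125/133926 = -519125/803556 ≈ -0.64603)
L(68) - Y = 68 - 1*(-519125/803556) = 68 + 519125/803556 = 55160933/803556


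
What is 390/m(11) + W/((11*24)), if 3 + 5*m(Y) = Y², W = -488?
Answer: 28576/1947 ≈ 14.677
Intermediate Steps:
m(Y) = -⅗ + Y²/5
390/m(11) + W/((11*24)) = 390/(-⅗ + (⅕)*11²) - 488/(11*24) = 390/(-⅗ + (⅕)*121) - 488/264 = 390/(-⅗ + 121/5) - 488*1/264 = 390/(118/5) - 61/33 = 390*(5/118) - 61/33 = 975/59 - 61/33 = 28576/1947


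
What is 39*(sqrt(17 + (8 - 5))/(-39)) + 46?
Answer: 46 - 2*sqrt(5) ≈ 41.528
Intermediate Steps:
39*(sqrt(17 + (8 - 5))/(-39)) + 46 = 39*(sqrt(17 + 3)*(-1/39)) + 46 = 39*(sqrt(20)*(-1/39)) + 46 = 39*((2*sqrt(5))*(-1/39)) + 46 = 39*(-2*sqrt(5)/39) + 46 = -2*sqrt(5) + 46 = 46 - 2*sqrt(5)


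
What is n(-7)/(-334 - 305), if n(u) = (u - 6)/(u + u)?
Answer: -13/8946 ≈ -0.0014532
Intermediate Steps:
n(u) = (-6 + u)/(2*u) (n(u) = (-6 + u)/((2*u)) = (-6 + u)*(1/(2*u)) = (-6 + u)/(2*u))
n(-7)/(-334 - 305) = ((½)*(-6 - 7)/(-7))/(-334 - 305) = ((½)*(-⅐)*(-13))/(-639) = -1/639*13/14 = -13/8946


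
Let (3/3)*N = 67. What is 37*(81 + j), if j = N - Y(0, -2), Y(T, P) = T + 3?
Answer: 5365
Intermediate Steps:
Y(T, P) = 3 + T
N = 67
j = 64 (j = 67 - (3 + 0) = 67 - 1*3 = 67 - 3 = 64)
37*(81 + j) = 37*(81 + 64) = 37*145 = 5365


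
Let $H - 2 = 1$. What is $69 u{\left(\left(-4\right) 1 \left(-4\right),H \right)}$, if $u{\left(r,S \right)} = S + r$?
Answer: $1311$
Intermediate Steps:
$H = 3$ ($H = 2 + 1 = 3$)
$69 u{\left(\left(-4\right) 1 \left(-4\right),H \right)} = 69 \left(3 + \left(-4\right) 1 \left(-4\right)\right) = 69 \left(3 - -16\right) = 69 \left(3 + 16\right) = 69 \cdot 19 = 1311$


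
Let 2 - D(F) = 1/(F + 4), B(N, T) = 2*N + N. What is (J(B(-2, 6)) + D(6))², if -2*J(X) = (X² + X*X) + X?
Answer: 96721/100 ≈ 967.21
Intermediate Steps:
B(N, T) = 3*N
J(X) = -X² - X/2 (J(X) = -((X² + X*X) + X)/2 = -((X² + X²) + X)/2 = -(2*X² + X)/2 = -(X + 2*X²)/2 = -X² - X/2)
D(F) = 2 - 1/(4 + F) (D(F) = 2 - 1/(F + 4) = 2 - 1/(4 + F))
(J(B(-2, 6)) + D(6))² = (-3*(-2)*(½ + 3*(-2)) + (7 + 2*6)/(4 + 6))² = (-1*(-6)*(½ - 6) + (7 + 12)/10)² = (-1*(-6)*(-11/2) + (⅒)*19)² = (-33 + 19/10)² = (-311/10)² = 96721/100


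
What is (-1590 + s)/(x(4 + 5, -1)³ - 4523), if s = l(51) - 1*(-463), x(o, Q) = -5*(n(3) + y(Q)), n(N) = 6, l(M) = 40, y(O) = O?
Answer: 1087/20148 ≈ 0.053951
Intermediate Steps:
x(o, Q) = -30 - 5*Q (x(o, Q) = -5*(6 + Q) = -30 - 5*Q)
s = 503 (s = 40 - 1*(-463) = 40 + 463 = 503)
(-1590 + s)/(x(4 + 5, -1)³ - 4523) = (-1590 + 503)/((-30 - 5*(-1))³ - 4523) = -1087/((-30 + 5)³ - 4523) = -1087/((-25)³ - 4523) = -1087/(-15625 - 4523) = -1087/(-20148) = -1087*(-1/20148) = 1087/20148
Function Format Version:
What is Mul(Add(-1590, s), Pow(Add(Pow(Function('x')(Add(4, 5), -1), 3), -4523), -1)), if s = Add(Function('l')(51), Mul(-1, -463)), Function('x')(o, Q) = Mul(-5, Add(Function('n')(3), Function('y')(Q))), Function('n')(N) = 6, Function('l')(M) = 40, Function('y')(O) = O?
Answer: Rational(1087, 20148) ≈ 0.053951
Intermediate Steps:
Function('x')(o, Q) = Add(-30, Mul(-5, Q)) (Function('x')(o, Q) = Mul(-5, Add(6, Q)) = Add(-30, Mul(-5, Q)))
s = 503 (s = Add(40, Mul(-1, -463)) = Add(40, 463) = 503)
Mul(Add(-1590, s), Pow(Add(Pow(Function('x')(Add(4, 5), -1), 3), -4523), -1)) = Mul(Add(-1590, 503), Pow(Add(Pow(Add(-30, Mul(-5, -1)), 3), -4523), -1)) = Mul(-1087, Pow(Add(Pow(Add(-30, 5), 3), -4523), -1)) = Mul(-1087, Pow(Add(Pow(-25, 3), -4523), -1)) = Mul(-1087, Pow(Add(-15625, -4523), -1)) = Mul(-1087, Pow(-20148, -1)) = Mul(-1087, Rational(-1, 20148)) = Rational(1087, 20148)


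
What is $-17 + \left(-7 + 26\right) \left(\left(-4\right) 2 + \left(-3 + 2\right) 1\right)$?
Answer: $-188$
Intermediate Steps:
$-17 + \left(-7 + 26\right) \left(\left(-4\right) 2 + \left(-3 + 2\right) 1\right) = -17 + 19 \left(-8 - 1\right) = -17 + 19 \left(-9\right) = -17 - 171 = -188$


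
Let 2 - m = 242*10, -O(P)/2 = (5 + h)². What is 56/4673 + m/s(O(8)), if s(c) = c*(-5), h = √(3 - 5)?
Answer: (2800*√2 + 5643217*I)/(23365*(-23*I + 10*√2)) ≈ -7.6168 + 4.6908*I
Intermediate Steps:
h = I*√2 (h = √(-2) = I*√2 ≈ 1.4142*I)
O(P) = -2*(5 + I*√2)²
m = -2418 (m = 2 - 242*10 = 2 - 1*2420 = 2 - 2420 = -2418)
s(c) = -5*c
56/4673 + m/s(O(8)) = 56/4673 - 2418*(-1/(5*(-46 - 20*I*√2))) = 56*(1/4673) - 2418/(230 + 100*I*√2) = 56/4673 - 2418/(230 + 100*I*√2)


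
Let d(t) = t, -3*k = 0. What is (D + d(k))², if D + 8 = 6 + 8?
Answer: 36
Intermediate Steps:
k = 0 (k = -⅓*0 = 0)
D = 6 (D = -8 + (6 + 8) = -8 + 14 = 6)
(D + d(k))² = (6 + 0)² = 6² = 36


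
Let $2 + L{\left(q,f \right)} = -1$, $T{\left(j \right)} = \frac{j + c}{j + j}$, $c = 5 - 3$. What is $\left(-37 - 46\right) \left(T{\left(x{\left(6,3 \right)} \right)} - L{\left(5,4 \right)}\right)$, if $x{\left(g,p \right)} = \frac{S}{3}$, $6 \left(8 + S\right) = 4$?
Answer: $- \frac{2822}{11} \approx -256.55$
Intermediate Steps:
$S = - \frac{22}{3}$ ($S = -8 + \frac{1}{6} \cdot 4 = -8 + \frac{2}{3} = - \frac{22}{3} \approx -7.3333$)
$x{\left(g,p \right)} = - \frac{22}{9}$ ($x{\left(g,p \right)} = - \frac{22}{3 \cdot 3} = \left(- \frac{22}{3}\right) \frac{1}{3} = - \frac{22}{9}$)
$c = 2$
$T{\left(j \right)} = \frac{2 + j}{2 j}$ ($T{\left(j \right)} = \frac{j + 2}{j + j} = \frac{2 + j}{2 j}$)
$L{\left(q,f \right)} = -3$ ($L{\left(q,f \right)} = -2 - 1 = -3$)
$\left(-37 - 46\right) \left(T{\left(x{\left(6,3 \right)} \right)} - L{\left(5,4 \right)}\right) = \left(-37 - 46\right) \left(\frac{2 - \frac{22}{9}}{2 \left(- \frac{22}{9}\right)} - -3\right) = - 83 \left(\frac{1}{2} \left(- \frac{9}{22}\right) \left(- \frac{4}{9}\right) + 3\right) = - 83 \left(\frac{1}{11} + 3\right) = \left(-83\right) \frac{34}{11} = - \frac{2822}{11}$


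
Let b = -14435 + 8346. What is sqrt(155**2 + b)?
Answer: 4*sqrt(1121) ≈ 133.93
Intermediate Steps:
b = -6089
sqrt(155**2 + b) = sqrt(155**2 - 6089) = sqrt(24025 - 6089) = sqrt(17936) = 4*sqrt(1121)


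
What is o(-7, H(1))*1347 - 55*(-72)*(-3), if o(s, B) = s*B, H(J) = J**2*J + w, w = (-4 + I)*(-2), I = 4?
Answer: -21309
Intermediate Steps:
w = 0 (w = (-4 + 4)*(-2) = 0*(-2) = 0)
H(J) = J**3 (H(J) = J**2*J + 0 = J**3 + 0 = J**3)
o(s, B) = B*s
o(-7, H(1))*1347 - 55*(-72)*(-3) = (1**3*(-7))*1347 - 55*(-72)*(-3) = (1*(-7))*1347 - (-3960)*(-3) = -7*1347 - 1*11880 = -9429 - 11880 = -21309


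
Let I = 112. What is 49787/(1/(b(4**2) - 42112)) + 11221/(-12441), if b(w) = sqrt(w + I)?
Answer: -26084175632725/12441 + 398296*sqrt(2) ≈ -2.0961e+9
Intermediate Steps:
b(w) = sqrt(112 + w) (b(w) = sqrt(w + 112) = sqrt(112 + w))
49787/(1/(b(4**2) - 42112)) + 11221/(-12441) = 49787/(1/(sqrt(112 + 4**2) - 42112)) + 11221/(-12441) = 49787/(1/(sqrt(112 + 16) - 42112)) + 11221*(-1/12441) = 49787/(1/(sqrt(128) - 42112)) - 11221/12441 = 49787/(1/(8*sqrt(2) - 42112)) - 11221/12441 = 49787/(1/(-42112 + 8*sqrt(2))) - 11221/12441 = 49787*(-42112 + 8*sqrt(2)) - 11221/12441 = (-2096630144 + 398296*sqrt(2)) - 11221/12441 = -26084175632725/12441 + 398296*sqrt(2)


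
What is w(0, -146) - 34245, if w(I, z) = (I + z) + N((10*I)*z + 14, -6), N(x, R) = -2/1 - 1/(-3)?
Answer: -103178/3 ≈ -34393.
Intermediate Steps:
N(x, R) = -5/3 (N(x, R) = -2*1 - 1*(-⅓) = -2 + ⅓ = -5/3)
w(I, z) = -5/3 + I + z (w(I, z) = (I + z) - 5/3 = -5/3 + I + z)
w(0, -146) - 34245 = (-5/3 + 0 - 146) - 34245 = -443/3 - 34245 = -103178/3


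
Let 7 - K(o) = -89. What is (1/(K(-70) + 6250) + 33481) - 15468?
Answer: 114310499/6346 ≈ 18013.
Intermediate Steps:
K(o) = 96 (K(o) = 7 - 1*(-89) = 7 + 89 = 96)
(1/(K(-70) + 6250) + 33481) - 15468 = (1/(96 + 6250) + 33481) - 15468 = (1/6346 + 33481) - 15468 = 212470427/6346 - 15468 = 114310499/6346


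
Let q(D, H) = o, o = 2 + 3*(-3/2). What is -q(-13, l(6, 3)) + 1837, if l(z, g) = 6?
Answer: 3679/2 ≈ 1839.5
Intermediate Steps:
o = -5/2 (o = 2 + 3*(-3*½) = 2 + 3*(-3/2) = 2 - 9/2 = -5/2 ≈ -2.5000)
q(D, H) = -5/2
-q(-13, l(6, 3)) + 1837 = -1*(-5/2) + 1837 = 5/2 + 1837 = 3679/2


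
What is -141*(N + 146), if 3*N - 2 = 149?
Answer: -27683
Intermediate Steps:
N = 151/3 (N = ⅔ + (⅓)*149 = ⅔ + 149/3 = 151/3 ≈ 50.333)
-141*(N + 146) = -141*(151/3 + 146) = -141*589/3 = -27683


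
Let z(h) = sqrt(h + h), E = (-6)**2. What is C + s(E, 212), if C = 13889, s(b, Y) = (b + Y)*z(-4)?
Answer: 13889 + 496*I*sqrt(2) ≈ 13889.0 + 701.45*I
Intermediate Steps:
E = 36
z(h) = sqrt(2)*sqrt(h) (z(h) = sqrt(2*h) = sqrt(2)*sqrt(h))
s(b, Y) = 2*I*sqrt(2)*(Y + b) (s(b, Y) = (b + Y)*(sqrt(2)*sqrt(-4)) = (Y + b)*(sqrt(2)*(2*I)) = (Y + b)*(2*I*sqrt(2)) = 2*I*sqrt(2)*(Y + b))
C + s(E, 212) = 13889 + 2*I*sqrt(2)*(212 + 36) = 13889 + 2*I*sqrt(2)*248 = 13889 + 496*I*sqrt(2)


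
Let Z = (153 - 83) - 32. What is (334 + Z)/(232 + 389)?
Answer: 124/207 ≈ 0.59903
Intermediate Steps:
Z = 38 (Z = 70 - 32 = 38)
(334 + Z)/(232 + 389) = (334 + 38)/(232 + 389) = 372/621 = 372*(1/621) = 124/207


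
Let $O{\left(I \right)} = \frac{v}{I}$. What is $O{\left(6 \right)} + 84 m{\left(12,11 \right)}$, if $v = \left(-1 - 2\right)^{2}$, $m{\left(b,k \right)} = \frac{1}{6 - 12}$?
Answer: $- \frac{25}{2} \approx -12.5$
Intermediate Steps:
$m{\left(b,k \right)} = - \frac{1}{6}$ ($m{\left(b,k \right)} = \frac{1}{-6} = - \frac{1}{6}$)
$v = 9$ ($v = \left(-3\right)^{2} = 9$)
$O{\left(I \right)} = \frac{9}{I}$
$O{\left(6 \right)} + 84 m{\left(12,11 \right)} = \frac{9}{6} + 84 \left(- \frac{1}{6}\right) = 9 \cdot \frac{1}{6} - 14 = \frac{3}{2} - 14 = - \frac{25}{2}$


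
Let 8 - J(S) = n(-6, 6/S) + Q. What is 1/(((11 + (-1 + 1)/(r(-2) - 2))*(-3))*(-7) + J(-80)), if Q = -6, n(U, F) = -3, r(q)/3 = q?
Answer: 1/248 ≈ 0.0040323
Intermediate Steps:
r(q) = 3*q
J(S) = 17 (J(S) = 8 - (-3 - 6) = 8 - 1*(-9) = 8 + 9 = 17)
1/(((11 + (-1 + 1)/(r(-2) - 2))*(-3))*(-7) + J(-80)) = 1/(((11 + (-1 + 1)/(3*(-2) - 2))*(-3))*(-7) + 17) = 1/(((11 + 0/(-6 - 2))*(-3))*(-7) + 17) = 1/(((11 + 0/(-8))*(-3))*(-7) + 17) = 1/(((11 + 0*(-⅛))*(-3))*(-7) + 17) = 1/(((11 + 0)*(-3))*(-7) + 17) = 1/((11*(-3))*(-7) + 17) = 1/(-33*(-7) + 17) = 1/(231 + 17) = 1/248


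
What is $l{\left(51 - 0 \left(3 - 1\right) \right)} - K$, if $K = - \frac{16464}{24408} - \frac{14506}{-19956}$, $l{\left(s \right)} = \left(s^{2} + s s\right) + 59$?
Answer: $\frac{17795376331}{3382542} \approx 5260.9$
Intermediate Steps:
$l{\left(s \right)} = 59 + 2 s^{2}$ ($l{\left(s \right)} = \left(s^{2} + s^{2}\right) + 59 = 2 s^{2} + 59 = 59 + 2 s^{2}$)
$K = \frac{177131}{3382542}$ ($K = \left(-16464\right) \frac{1}{24408} - - \frac{7253}{9978} = - \frac{686}{1017} + \frac{7253}{9978} = \frac{177131}{3382542} \approx 0.052366$)
$l{\left(51 - 0 \left(3 - 1\right) \right)} - K = \left(59 + 2 \left(51 - 0 \left(3 - 1\right)\right)^{2}\right) - \frac{177131}{3382542} = \left(59 + 2 \left(51 - 0 \cdot 2\right)^{2}\right) - \frac{177131}{3382542} = \left(59 + 2 \left(51 - 0\right)^{2}\right) - \frac{177131}{3382542} = \left(59 + 2 \left(51 + 0\right)^{2}\right) - \frac{177131}{3382542} = \left(59 + 2 \cdot 51^{2}\right) - \frac{177131}{3382542} = \left(59 + 2 \cdot 2601\right) - \frac{177131}{3382542} = \left(59 + 5202\right) - \frac{177131}{3382542} = 5261 - \frac{177131}{3382542} = \frac{17795376331}{3382542}$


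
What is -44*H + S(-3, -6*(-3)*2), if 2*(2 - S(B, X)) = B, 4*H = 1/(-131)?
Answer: 939/262 ≈ 3.5840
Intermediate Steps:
H = -1/524 (H = (1/4)/(-131) = (1/4)*(-1/131) = -1/524 ≈ -0.0019084)
S(B, X) = 2 - B/2
-44*H + S(-3, -6*(-3)*2) = -44*(-1/524) + (2 - 1/2*(-3)) = 11/131 + (2 + 3/2) = 11/131 + 7/2 = 939/262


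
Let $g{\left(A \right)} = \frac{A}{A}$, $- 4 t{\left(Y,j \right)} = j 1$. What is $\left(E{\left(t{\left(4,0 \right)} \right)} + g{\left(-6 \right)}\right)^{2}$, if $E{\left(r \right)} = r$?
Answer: $1$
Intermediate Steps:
$t{\left(Y,j \right)} = - \frac{j}{4}$ ($t{\left(Y,j \right)} = - \frac{j 1}{4} = - \frac{j}{4}$)
$g{\left(A \right)} = 1$
$\left(E{\left(t{\left(4,0 \right)} \right)} + g{\left(-6 \right)}\right)^{2} = \left(\left(- \frac{1}{4}\right) 0 + 1\right)^{2} = \left(0 + 1\right)^{2} = 1^{2} = 1$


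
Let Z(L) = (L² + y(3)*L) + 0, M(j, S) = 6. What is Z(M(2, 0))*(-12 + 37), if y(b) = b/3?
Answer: 1050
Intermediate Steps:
y(b) = b/3 (y(b) = b*(⅓) = b/3)
Z(L) = L + L² (Z(L) = (L² + ((⅓)*3)*L) + 0 = (L² + 1*L) + 0 = (L² + L) + 0 = (L + L²) + 0 = L + L²)
Z(M(2, 0))*(-12 + 37) = (6*(1 + 6))*(-12 + 37) = (6*7)*25 = 42*25 = 1050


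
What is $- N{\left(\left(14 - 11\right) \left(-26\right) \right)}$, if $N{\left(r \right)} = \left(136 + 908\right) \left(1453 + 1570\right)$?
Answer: $-3156012$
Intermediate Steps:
$N{\left(r \right)} = 3156012$ ($N{\left(r \right)} = 1044 \cdot 3023 = 3156012$)
$- N{\left(\left(14 - 11\right) \left(-26\right) \right)} = \left(-1\right) 3156012 = -3156012$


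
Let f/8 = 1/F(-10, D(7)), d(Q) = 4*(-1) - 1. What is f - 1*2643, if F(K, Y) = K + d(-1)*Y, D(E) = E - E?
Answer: -13219/5 ≈ -2643.8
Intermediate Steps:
d(Q) = -5 (d(Q) = -4 - 1 = -5)
D(E) = 0
F(K, Y) = K - 5*Y
f = -⅘ (f = 8/(-10 - 5*0) = 8/(-10 + 0) = 8/(-10) = 8*(-⅒) = -⅘ ≈ -0.80000)
f - 1*2643 = -⅘ - 1*2643 = -⅘ - 2643 = -13219/5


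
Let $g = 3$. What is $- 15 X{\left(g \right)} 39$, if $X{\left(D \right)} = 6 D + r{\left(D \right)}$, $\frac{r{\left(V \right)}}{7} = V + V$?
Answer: $-35100$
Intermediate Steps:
$r{\left(V \right)} = 14 V$ ($r{\left(V \right)} = 7 \left(V + V\right) = 7 \cdot 2 V = 14 V$)
$X{\left(D \right)} = 20 D$ ($X{\left(D \right)} = 6 D + 14 D = 20 D$)
$- 15 X{\left(g \right)} 39 = - 15 \cdot 20 \cdot 3 \cdot 39 = \left(-15\right) 60 \cdot 39 = \left(-900\right) 39 = -35100$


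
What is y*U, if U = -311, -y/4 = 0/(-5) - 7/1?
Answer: -8708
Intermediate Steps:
y = 28 (y = -4*(0/(-5) - 7/1) = -4*(0*(-1/5) - 7*1) = -4*(0 - 7) = -4*(-7) = 28)
y*U = 28*(-311) = -8708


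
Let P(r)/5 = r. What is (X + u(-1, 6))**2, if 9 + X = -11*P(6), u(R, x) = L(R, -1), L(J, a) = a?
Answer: 115600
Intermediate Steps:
u(R, x) = -1
P(r) = 5*r
X = -339 (X = -9 - 55*6 = -9 - 11*30 = -9 - 330 = -339)
(X + u(-1, 6))**2 = (-339 - 1)**2 = (-340)**2 = 115600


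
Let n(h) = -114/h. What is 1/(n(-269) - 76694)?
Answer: -269/20630572 ≈ -1.3039e-5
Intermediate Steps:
1/(n(-269) - 76694) = 1/(-114/(-269) - 76694) = 1/(-114*(-1/269) - 76694) = 1/(114/269 - 76694) = 1/(-20630572/269) = -269/20630572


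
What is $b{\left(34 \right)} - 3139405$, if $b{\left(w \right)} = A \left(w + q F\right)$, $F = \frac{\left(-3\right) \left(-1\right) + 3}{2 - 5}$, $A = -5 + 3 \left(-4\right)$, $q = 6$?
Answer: $-3139779$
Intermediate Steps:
$A = -17$ ($A = -5 - 12 = -17$)
$F = -2$ ($F = \frac{3 + 3}{-3} = 6 \left(- \frac{1}{3}\right) = -2$)
$b{\left(w \right)} = 204 - 17 w$ ($b{\left(w \right)} = - 17 \left(w + 6 \left(-2\right)\right) = - 17 \left(w - 12\right) = - 17 \left(-12 + w\right) = 204 - 17 w$)
$b{\left(34 \right)} - 3139405 = \left(204 - 578\right) - 3139405 = -374 - 3139405 = -3139779$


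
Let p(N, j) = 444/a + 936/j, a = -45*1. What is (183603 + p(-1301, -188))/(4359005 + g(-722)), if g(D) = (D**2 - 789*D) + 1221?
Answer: 129429649/3843073440 ≈ 0.033679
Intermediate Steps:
a = -45
p(N, j) = -148/15 + 936/j (p(N, j) = 444/(-45) + 936/j = 444*(-1/45) + 936/j = -148/15 + 936/j)
g(D) = 1221 + D**2 - 789*D
(183603 + p(-1301, -188))/(4359005 + g(-722)) = (183603 + (-148/15 + 936/(-188)))/(4359005 + (1221 + (-722)**2 - 789*(-722))) = (183603 + (-148/15 + 936*(-1/188)))/(4359005 + (1221 + 521284 + 569658)) = (183603 + (-148/15 - 234/47))/(4359005 + 1092163) = (183603 - 10466/705)/5451168 = (129429649/705)*(1/5451168) = 129429649/3843073440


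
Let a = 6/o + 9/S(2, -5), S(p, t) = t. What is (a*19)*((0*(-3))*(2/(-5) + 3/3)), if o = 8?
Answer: 0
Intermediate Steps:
a = -21/20 (a = 6/8 + 9/(-5) = 6*(⅛) + 9*(-⅕) = ¾ - 9/5 = -21/20 ≈ -1.0500)
(a*19)*((0*(-3))*(2/(-5) + 3/3)) = (-21/20*19)*((0*(-3))*(2/(-5) + 3/3)) = -0*(2*(-⅕) + 3*(⅓)) = -0*(-⅖ + 1) = -0*3/5 = -399/20*0 = 0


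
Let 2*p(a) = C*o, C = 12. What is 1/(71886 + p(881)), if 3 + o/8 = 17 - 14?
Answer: 1/71886 ≈ 1.3911e-5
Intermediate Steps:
o = 0 (o = -24 + 8*(17 - 14) = -24 + 8*3 = -24 + 24 = 0)
p(a) = 0 (p(a) = (12*0)/2 = (½)*0 = 0)
1/(71886 + p(881)) = 1/(71886 + 0) = 1/71886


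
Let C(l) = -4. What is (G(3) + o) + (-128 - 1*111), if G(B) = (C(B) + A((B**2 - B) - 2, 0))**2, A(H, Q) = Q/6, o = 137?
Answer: -86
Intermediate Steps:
A(H, Q) = Q/6 (A(H, Q) = Q*(1/6) = Q/6)
G(B) = 16 (G(B) = (-4 + (1/6)*0)**2 = (-4 + 0)**2 = (-4)**2 = 16)
(G(3) + o) + (-128 - 1*111) = (16 + 137) + (-128 - 1*111) = 153 + (-128 - 111) = 153 - 239 = -86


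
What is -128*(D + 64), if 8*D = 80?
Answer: -9472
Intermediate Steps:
D = 10 (D = (⅛)*80 = 10)
-128*(D + 64) = -128*(10 + 64) = -128*74 = -9472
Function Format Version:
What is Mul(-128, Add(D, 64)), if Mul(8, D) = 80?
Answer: -9472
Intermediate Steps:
D = 10 (D = Mul(Rational(1, 8), 80) = 10)
Mul(-128, Add(D, 64)) = Mul(-128, Add(10, 64)) = Mul(-128, 74) = -9472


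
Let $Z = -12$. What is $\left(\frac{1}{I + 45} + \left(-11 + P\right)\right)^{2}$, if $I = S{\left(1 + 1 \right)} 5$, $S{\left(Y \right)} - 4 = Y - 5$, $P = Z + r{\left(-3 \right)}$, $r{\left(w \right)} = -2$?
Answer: $\frac{1560001}{2500} \approx 624.0$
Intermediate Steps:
$P = -14$ ($P = -12 - 2 = -14$)
$S{\left(Y \right)} = -1 + Y$ ($S{\left(Y \right)} = 4 + \left(Y - 5\right) = 4 + \left(-5 + Y\right) = -1 + Y$)
$I = 5$ ($I = \left(-1 + \left(1 + 1\right)\right) 5 = \left(-1 + 2\right) 5 = 1 \cdot 5 = 5$)
$\left(\frac{1}{I + 45} + \left(-11 + P\right)\right)^{2} = \left(\frac{1}{5 + 45} - 25\right)^{2} = \left(\frac{1}{50} - 25\right)^{2} = \left(- \frac{1249}{50}\right)^{2} = \frac{1560001}{2500}$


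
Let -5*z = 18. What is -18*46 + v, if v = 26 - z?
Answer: -3992/5 ≈ -798.40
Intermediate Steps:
z = -18/5 (z = -⅕*18 = -18/5 ≈ -3.6000)
v = 148/5 (v = 26 - 1*(-18/5) = 26 + 18/5 = 148/5 ≈ 29.600)
-18*46 + v = -18*46 + 148/5 = -828 + 148/5 = -3992/5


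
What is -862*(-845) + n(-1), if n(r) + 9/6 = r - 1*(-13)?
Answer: 1456801/2 ≈ 7.2840e+5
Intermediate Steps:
n(r) = 23/2 + r (n(r) = -3/2 + (r - 1*(-13)) = -3/2 + (r + 13) = -3/2 + (13 + r) = 23/2 + r)
-862*(-845) + n(-1) = -862*(-845) + (23/2 - 1) = 728390 + 21/2 = 1456801/2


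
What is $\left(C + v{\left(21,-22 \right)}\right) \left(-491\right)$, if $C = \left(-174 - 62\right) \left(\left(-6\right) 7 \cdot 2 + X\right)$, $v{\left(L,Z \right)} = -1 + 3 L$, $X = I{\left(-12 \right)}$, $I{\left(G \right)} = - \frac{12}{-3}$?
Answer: $-9300522$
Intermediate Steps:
$I{\left(G \right)} = 4$ ($I{\left(G \right)} = \left(-12\right) \left(- \frac{1}{3}\right) = 4$)
$X = 4$
$C = 18880$ ($C = \left(-174 - 62\right) \left(\left(-6\right) 7 \cdot 2 + 4\right) = - 236 \left(\left(-42\right) 2 + 4\right) = - 236 \left(-84 + 4\right) = \left(-236\right) \left(-80\right) = 18880$)
$\left(C + v{\left(21,-22 \right)}\right) \left(-491\right) = \left(18880 + \left(-1 + 3 \cdot 21\right)\right) \left(-491\right) = \left(18880 + \left(-1 + 63\right)\right) \left(-491\right) = \left(18880 + 62\right) \left(-491\right) = 18942 \left(-491\right) = -9300522$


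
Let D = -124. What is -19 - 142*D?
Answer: 17589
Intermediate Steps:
-19 - 142*D = -19 - 142*(-124) = -19 + 17608 = 17589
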